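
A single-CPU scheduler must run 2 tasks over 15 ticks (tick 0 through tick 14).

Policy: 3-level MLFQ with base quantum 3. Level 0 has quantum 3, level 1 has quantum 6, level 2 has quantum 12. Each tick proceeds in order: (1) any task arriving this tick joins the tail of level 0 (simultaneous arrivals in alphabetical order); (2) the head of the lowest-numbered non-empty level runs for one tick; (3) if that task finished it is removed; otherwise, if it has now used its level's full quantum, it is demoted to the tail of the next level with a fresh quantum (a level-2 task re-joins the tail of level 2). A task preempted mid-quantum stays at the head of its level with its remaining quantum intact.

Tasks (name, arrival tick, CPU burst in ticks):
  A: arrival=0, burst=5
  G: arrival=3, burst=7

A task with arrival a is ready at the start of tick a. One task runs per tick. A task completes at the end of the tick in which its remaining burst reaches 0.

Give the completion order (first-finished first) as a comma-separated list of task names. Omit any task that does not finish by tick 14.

t=0: L0/L1/L2 = A/-/- → run A
t=1: L0/L1/L2 = A/-/- → run A
t=2: L0/L1/L2 = A/-/- → run A
t=3: L0/L1/L2 = G/A/- → run G
t=4: L0/L1/L2 = G/A/- → run G
t=5: L0/L1/L2 = G/A/- → run G
t=6: L0/L1/L2 = -/AG/- → run A
t=7: L0/L1/L2 = -/AG/- → run A
t=8: L0/L1/L2 = -/G/- → run G
t=9: L0/L1/L2 = -/G/- → run G
t=10: L0/L1/L2 = -/G/- → run G
t=11: L0/L1/L2 = -/G/- → run G
t=12: (idle)
t=13: (idle)
t=14: (idle)

completion order = A, G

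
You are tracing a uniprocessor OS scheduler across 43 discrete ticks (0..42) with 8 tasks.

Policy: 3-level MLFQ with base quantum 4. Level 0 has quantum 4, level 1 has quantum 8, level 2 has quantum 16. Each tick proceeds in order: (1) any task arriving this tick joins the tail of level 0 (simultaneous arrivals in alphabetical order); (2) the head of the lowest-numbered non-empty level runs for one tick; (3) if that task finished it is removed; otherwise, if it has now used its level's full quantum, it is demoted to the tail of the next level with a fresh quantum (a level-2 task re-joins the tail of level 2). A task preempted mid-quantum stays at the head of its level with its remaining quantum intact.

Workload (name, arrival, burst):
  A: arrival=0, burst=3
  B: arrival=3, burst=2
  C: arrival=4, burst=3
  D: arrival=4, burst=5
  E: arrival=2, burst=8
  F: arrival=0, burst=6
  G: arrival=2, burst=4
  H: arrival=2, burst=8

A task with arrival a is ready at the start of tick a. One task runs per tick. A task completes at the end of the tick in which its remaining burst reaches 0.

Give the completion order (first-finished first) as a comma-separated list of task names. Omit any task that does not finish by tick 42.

completion order = A, G, B, C, F, E, H, D

t=0: L0/L1/L2 = AF/-/- → run A
t=1: L0/L1/L2 = AF/-/- → run A
t=2: L0/L1/L2 = AFEGH/-/- → run A
t=3: L0/L1/L2 = FEGHB/-/- → run F
t=4: L0/L1/L2 = FEGHBCD/-/- → run F
t=5: L0/L1/L2 = FEGHBCD/-/- → run F
t=6: L0/L1/L2 = FEGHBCD/-/- → run F
t=7: L0/L1/L2 = EGHBCD/F/- → run E
t=8: L0/L1/L2 = EGHBCD/F/- → run E
t=9: L0/L1/L2 = EGHBCD/F/- → run E
t=10: L0/L1/L2 = EGHBCD/F/- → run E
t=11: L0/L1/L2 = GHBCD/FE/- → run G
t=12: L0/L1/L2 = GHBCD/FE/- → run G
t=13: L0/L1/L2 = GHBCD/FE/- → run G
t=14: L0/L1/L2 = GHBCD/FE/- → run G
t=15: L0/L1/L2 = HBCD/FE/- → run H
t=16: L0/L1/L2 = HBCD/FE/- → run H
t=17: L0/L1/L2 = HBCD/FE/- → run H
t=18: L0/L1/L2 = HBCD/FE/- → run H
t=19: L0/L1/L2 = BCD/FEH/- → run B
t=20: L0/L1/L2 = BCD/FEH/- → run B
t=21: L0/L1/L2 = CD/FEH/- → run C
t=22: L0/L1/L2 = CD/FEH/- → run C
t=23: L0/L1/L2 = CD/FEH/- → run C
t=24: L0/L1/L2 = D/FEH/- → run D
t=25: L0/L1/L2 = D/FEH/- → run D
t=26: L0/L1/L2 = D/FEH/- → run D
t=27: L0/L1/L2 = D/FEH/- → run D
t=28: L0/L1/L2 = -/FEHD/- → run F
t=29: L0/L1/L2 = -/FEHD/- → run F
t=30: L0/L1/L2 = -/EHD/- → run E
t=31: L0/L1/L2 = -/EHD/- → run E
t=32: L0/L1/L2 = -/EHD/- → run E
t=33: L0/L1/L2 = -/EHD/- → run E
t=34: L0/L1/L2 = -/HD/- → run H
t=35: L0/L1/L2 = -/HD/- → run H
t=36: L0/L1/L2 = -/HD/- → run H
t=37: L0/L1/L2 = -/HD/- → run H
t=38: L0/L1/L2 = -/D/- → run D
t=39: (idle)
t=40: (idle)
t=41: (idle)
t=42: (idle)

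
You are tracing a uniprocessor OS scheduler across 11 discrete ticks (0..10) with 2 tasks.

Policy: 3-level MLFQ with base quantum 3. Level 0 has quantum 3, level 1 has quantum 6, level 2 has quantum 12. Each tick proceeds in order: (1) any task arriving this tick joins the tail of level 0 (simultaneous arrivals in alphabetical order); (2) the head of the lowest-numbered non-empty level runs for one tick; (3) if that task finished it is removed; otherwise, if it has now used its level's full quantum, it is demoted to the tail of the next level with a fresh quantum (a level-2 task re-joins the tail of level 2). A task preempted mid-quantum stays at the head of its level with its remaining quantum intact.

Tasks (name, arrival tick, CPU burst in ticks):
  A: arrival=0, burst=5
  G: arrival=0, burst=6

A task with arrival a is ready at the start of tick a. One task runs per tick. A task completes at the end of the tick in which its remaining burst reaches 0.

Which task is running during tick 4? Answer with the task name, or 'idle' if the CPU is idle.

t=0: L0/L1/L2 = AG/-/- → run A
t=1: L0/L1/L2 = AG/-/- → run A
t=2: L0/L1/L2 = AG/-/- → run A
t=3: L0/L1/L2 = G/A/- → run G
t=4: L0/L1/L2 = G/A/- → run G
t=5: L0/L1/L2 = G/A/- → run G
t=6: L0/L1/L2 = -/AG/- → run A
t=7: L0/L1/L2 = -/AG/- → run A
t=8: L0/L1/L2 = -/G/- → run G
t=9: L0/L1/L2 = -/G/- → run G
t=10: L0/L1/L2 = -/G/- → run G

running at tick 4 = G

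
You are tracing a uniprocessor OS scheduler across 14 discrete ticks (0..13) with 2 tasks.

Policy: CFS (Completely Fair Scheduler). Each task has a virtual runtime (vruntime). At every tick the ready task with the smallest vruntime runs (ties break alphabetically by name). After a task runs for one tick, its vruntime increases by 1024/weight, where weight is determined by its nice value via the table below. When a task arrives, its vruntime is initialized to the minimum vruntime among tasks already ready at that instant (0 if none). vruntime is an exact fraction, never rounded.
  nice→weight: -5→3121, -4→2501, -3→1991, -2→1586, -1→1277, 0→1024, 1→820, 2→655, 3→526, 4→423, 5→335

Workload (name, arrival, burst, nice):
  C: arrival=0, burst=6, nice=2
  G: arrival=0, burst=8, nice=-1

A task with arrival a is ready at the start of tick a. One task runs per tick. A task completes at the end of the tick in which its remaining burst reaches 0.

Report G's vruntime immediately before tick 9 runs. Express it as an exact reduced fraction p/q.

vruntime(G, start of tick 9) = 6144/1277

t=0: vr[C=0 G=0] → run C
t=1: vr[C=1024/655 G=0] → run G
t=2: vr[C=1024/655 G=1024/1277] → run G
t=3: vr[C=1024/655 G=2048/1277] → run C
t=4: vr[C=2048/655 G=2048/1277] → run G
t=5: vr[C=2048/655 G=3072/1277] → run G
t=6: vr[C=2048/655 G=4096/1277] → run C
t=7: vr[C=3072/655 G=4096/1277] → run G
t=8: vr[C=3072/655 G=5120/1277] → run G
t=9: vr[C=3072/655 G=6144/1277] → run C
t=10: vr[C=4096/655 G=6144/1277] → run G
t=11: vr[C=4096/655 G=7168/1277] → run G
t=12: vr[C=4096/655] → run C
t=13: vr[C=1024/131] → run C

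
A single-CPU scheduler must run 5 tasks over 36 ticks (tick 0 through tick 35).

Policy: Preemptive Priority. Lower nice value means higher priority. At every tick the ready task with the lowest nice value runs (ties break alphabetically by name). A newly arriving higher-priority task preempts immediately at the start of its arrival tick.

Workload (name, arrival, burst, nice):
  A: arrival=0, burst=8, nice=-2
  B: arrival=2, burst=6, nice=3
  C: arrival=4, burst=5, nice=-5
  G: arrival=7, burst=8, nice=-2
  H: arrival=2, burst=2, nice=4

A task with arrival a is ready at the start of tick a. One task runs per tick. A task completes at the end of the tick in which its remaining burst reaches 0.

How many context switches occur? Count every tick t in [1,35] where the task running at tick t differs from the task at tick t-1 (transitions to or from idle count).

t=0: ready={A} → run A
t=1: ready={A} → run A
t=2: ready={A,B,H} → run A
t=3: ready={A,B,H} → run A
t=4: ready={A,B,C,H} → run C
t=5: ready={A,B,C,H} → run C
t=6: ready={A,B,C,H} → run C
t=7: ready={A,B,C,G,H} → run C
t=8: ready={A,B,C,G,H} → run C
t=9: ready={A,B,G,H} → run A
t=10: ready={A,B,G,H} → run A
t=11: ready={A,B,G,H} → run A
t=12: ready={A,B,G,H} → run A
t=13: ready={B,G,H} → run G
t=14: ready={B,G,H} → run G
t=15: ready={B,G,H} → run G
t=16: ready={B,G,H} → run G
t=17: ready={B,G,H} → run G
t=18: ready={B,G,H} → run G
t=19: ready={B,G,H} → run G
t=20: ready={B,G,H} → run G
t=21: ready={B,H} → run B
t=22: ready={B,H} → run B
t=23: ready={B,H} → run B
t=24: ready={B,H} → run B
t=25: ready={B,H} → run B
t=26: ready={B,H} → run B
t=27: ready={H} → run H
t=28: ready={H} → run H
t=29: (idle)
t=30: (idle)
t=31: (idle)
t=32: (idle)
t=33: (idle)
t=34: (idle)
t=35: (idle)

context switches = 6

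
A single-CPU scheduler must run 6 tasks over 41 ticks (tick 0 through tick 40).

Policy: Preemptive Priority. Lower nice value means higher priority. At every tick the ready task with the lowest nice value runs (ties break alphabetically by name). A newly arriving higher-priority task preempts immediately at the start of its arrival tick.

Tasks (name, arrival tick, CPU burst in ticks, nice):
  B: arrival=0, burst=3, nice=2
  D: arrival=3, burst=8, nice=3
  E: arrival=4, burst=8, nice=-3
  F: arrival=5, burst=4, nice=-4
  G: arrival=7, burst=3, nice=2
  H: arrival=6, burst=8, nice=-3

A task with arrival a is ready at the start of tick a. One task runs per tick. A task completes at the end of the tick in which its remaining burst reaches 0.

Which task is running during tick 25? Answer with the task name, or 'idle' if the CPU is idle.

t=0: ready={B} → run B
t=1: ready={B} → run B
t=2: ready={B} → run B
t=3: ready={D} → run D
t=4: ready={D,E} → run E
t=5: ready={D,E,F} → run F
t=6: ready={D,E,F,H} → run F
t=7: ready={D,E,F,G,H} → run F
t=8: ready={D,E,F,G,H} → run F
t=9: ready={D,E,G,H} → run E
t=10: ready={D,E,G,H} → run E
t=11: ready={D,E,G,H} → run E
t=12: ready={D,E,G,H} → run E
t=13: ready={D,E,G,H} → run E
t=14: ready={D,E,G,H} → run E
t=15: ready={D,E,G,H} → run E
t=16: ready={D,G,H} → run H
t=17: ready={D,G,H} → run H
t=18: ready={D,G,H} → run H
t=19: ready={D,G,H} → run H
t=20: ready={D,G,H} → run H
t=21: ready={D,G,H} → run H
t=22: ready={D,G,H} → run H
t=23: ready={D,G,H} → run H
t=24: ready={D,G} → run G
t=25: ready={D,G} → run G
t=26: ready={D,G} → run G
t=27: ready={D} → run D
t=28: ready={D} → run D
t=29: ready={D} → run D
t=30: ready={D} → run D
t=31: ready={D} → run D
t=32: ready={D} → run D
t=33: ready={D} → run D
t=34: (idle)
t=35: (idle)
t=36: (idle)
t=37: (idle)
t=38: (idle)
t=39: (idle)
t=40: (idle)

running at tick 25 = G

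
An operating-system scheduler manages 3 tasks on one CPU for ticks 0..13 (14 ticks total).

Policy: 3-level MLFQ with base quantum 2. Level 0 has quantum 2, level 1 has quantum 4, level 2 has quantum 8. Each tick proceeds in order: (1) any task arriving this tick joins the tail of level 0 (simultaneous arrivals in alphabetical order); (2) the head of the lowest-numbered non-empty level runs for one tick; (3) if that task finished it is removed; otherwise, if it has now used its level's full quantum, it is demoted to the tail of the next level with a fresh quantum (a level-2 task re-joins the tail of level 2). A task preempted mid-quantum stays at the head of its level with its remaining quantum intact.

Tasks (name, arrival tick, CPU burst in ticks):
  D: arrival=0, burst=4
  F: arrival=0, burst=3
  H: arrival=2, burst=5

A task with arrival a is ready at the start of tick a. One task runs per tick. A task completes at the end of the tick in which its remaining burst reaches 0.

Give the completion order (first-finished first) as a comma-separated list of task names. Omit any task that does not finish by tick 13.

t=0: L0/L1/L2 = DF/-/- → run D
t=1: L0/L1/L2 = DF/-/- → run D
t=2: L0/L1/L2 = FH/D/- → run F
t=3: L0/L1/L2 = FH/D/- → run F
t=4: L0/L1/L2 = H/DF/- → run H
t=5: L0/L1/L2 = H/DF/- → run H
t=6: L0/L1/L2 = -/DFH/- → run D
t=7: L0/L1/L2 = -/DFH/- → run D
t=8: L0/L1/L2 = -/FH/- → run F
t=9: L0/L1/L2 = -/H/- → run H
t=10: L0/L1/L2 = -/H/- → run H
t=11: L0/L1/L2 = -/H/- → run H
t=12: (idle)
t=13: (idle)

completion order = D, F, H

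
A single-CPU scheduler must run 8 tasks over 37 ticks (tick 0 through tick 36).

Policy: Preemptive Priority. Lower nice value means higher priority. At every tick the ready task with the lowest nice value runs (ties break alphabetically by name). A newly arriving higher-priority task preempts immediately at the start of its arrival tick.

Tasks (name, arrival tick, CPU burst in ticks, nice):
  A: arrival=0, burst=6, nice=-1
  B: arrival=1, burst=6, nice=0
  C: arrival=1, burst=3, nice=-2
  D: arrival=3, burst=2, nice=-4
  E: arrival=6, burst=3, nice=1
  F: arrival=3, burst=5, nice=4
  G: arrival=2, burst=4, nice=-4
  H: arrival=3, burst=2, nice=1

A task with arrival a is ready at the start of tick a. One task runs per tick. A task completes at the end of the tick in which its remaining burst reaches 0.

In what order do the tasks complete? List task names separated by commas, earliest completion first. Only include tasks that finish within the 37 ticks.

t=0: ready={A} → run A
t=1: ready={A,B,C} → run C
t=2: ready={A,B,C,G} → run G
t=3: ready={A,B,C,D,F,G,H} → run D
t=4: ready={A,B,C,D,F,G,H} → run D
t=5: ready={A,B,C,F,G,H} → run G
t=6: ready={A,B,C,E,F,G,H} → run G
t=7: ready={A,B,C,E,F,G,H} → run G
t=8: ready={A,B,C,E,F,H} → run C
t=9: ready={A,B,C,E,F,H} → run C
t=10: ready={A,B,E,F,H} → run A
t=11: ready={A,B,E,F,H} → run A
t=12: ready={A,B,E,F,H} → run A
t=13: ready={A,B,E,F,H} → run A
t=14: ready={A,B,E,F,H} → run A
t=15: ready={B,E,F,H} → run B
t=16: ready={B,E,F,H} → run B
t=17: ready={B,E,F,H} → run B
t=18: ready={B,E,F,H} → run B
t=19: ready={B,E,F,H} → run B
t=20: ready={B,E,F,H} → run B
t=21: ready={E,F,H} → run E
t=22: ready={E,F,H} → run E
t=23: ready={E,F,H} → run E
t=24: ready={F,H} → run H
t=25: ready={F,H} → run H
t=26: ready={F} → run F
t=27: ready={F} → run F
t=28: ready={F} → run F
t=29: ready={F} → run F
t=30: ready={F} → run F
t=31: (idle)
t=32: (idle)
t=33: (idle)
t=34: (idle)
t=35: (idle)
t=36: (idle)

completion order = D, G, C, A, B, E, H, F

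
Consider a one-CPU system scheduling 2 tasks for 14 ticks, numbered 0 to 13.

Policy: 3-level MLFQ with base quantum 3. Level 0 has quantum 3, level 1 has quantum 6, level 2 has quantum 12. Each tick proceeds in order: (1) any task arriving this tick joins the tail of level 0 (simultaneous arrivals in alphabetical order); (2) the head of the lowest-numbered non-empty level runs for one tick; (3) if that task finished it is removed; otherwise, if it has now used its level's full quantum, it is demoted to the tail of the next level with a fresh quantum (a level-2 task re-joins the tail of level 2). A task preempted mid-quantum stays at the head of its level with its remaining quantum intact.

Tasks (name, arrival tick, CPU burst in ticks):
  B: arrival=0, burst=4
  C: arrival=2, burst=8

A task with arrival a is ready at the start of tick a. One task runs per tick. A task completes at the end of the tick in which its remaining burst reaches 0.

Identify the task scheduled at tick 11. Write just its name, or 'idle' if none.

t=0: L0/L1/L2 = B/-/- → run B
t=1: L0/L1/L2 = B/-/- → run B
t=2: L0/L1/L2 = BC/-/- → run B
t=3: L0/L1/L2 = C/B/- → run C
t=4: L0/L1/L2 = C/B/- → run C
t=5: L0/L1/L2 = C/B/- → run C
t=6: L0/L1/L2 = -/BC/- → run B
t=7: L0/L1/L2 = -/C/- → run C
t=8: L0/L1/L2 = -/C/- → run C
t=9: L0/L1/L2 = -/C/- → run C
t=10: L0/L1/L2 = -/C/- → run C
t=11: L0/L1/L2 = -/C/- → run C
t=12: (idle)
t=13: (idle)

running at tick 11 = C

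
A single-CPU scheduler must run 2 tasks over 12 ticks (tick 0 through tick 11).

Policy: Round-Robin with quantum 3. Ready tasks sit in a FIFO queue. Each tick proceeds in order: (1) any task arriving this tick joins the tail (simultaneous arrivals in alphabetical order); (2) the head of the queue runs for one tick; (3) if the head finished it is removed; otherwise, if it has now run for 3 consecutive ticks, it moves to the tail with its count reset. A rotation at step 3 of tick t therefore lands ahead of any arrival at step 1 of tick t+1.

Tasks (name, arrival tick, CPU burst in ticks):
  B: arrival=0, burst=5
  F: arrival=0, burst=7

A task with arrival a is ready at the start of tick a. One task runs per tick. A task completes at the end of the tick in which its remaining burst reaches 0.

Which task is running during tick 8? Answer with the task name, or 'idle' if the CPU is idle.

running at tick 8 = F

t=0: queue=[B,F] q_used=0 → run B
t=1: queue=[B,F] q_used=1 → run B
t=2: queue=[B,F] q_used=2 → run B
t=3: queue=[F,B] q_used=0 → run F
t=4: queue=[F,B] q_used=1 → run F
t=5: queue=[F,B] q_used=2 → run F
t=6: queue=[B,F] q_used=0 → run B
t=7: queue=[B,F] q_used=1 → run B
t=8: queue=[F] q_used=0 → run F
t=9: queue=[F] q_used=1 → run F
t=10: queue=[F] q_used=2 → run F
t=11: queue=[F] q_used=0 → run F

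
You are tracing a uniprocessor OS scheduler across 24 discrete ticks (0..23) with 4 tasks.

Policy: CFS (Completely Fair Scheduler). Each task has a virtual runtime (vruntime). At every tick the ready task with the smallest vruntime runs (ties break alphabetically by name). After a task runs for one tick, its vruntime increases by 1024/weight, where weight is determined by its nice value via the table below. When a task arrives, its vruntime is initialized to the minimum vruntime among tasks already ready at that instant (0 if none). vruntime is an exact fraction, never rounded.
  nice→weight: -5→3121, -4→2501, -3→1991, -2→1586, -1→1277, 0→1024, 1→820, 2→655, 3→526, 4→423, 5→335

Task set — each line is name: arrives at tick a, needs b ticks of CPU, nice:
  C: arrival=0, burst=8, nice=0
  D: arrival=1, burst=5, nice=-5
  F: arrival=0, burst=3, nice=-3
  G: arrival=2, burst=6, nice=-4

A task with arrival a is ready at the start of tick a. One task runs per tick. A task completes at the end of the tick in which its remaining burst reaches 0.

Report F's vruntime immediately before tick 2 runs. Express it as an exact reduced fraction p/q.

vruntime(F, start of tick 2) = 0/1

t=0: vr[C=0 F=0] → run C
t=1: vr[C=1 D=0 F=0] → run D
t=2: vr[C=1 D=1024/3121 F=0 G=0] → run F
t=3: vr[C=1 D=1024/3121 F=1024/1991 G=0] → run G
t=4: vr[C=1 D=1024/3121 F=1024/1991 G=1024/2501] → run D
t=5: vr[C=1 D=2048/3121 F=1024/1991 G=1024/2501] → run G
t=6: vr[C=1 D=2048/3121 F=1024/1991 G=2048/2501] → run F
t=7: vr[C=1 D=2048/3121 F=2048/1991 G=2048/2501] → run D
t=8: vr[C=1 D=3072/3121 F=2048/1991 G=2048/2501] → run G
t=9: vr[C=1 D=3072/3121 F=2048/1991 G=3072/2501] → run D
t=10: vr[C=1 D=4096/3121 F=2048/1991 G=3072/2501] → run C
t=11: vr[C=2 D=4096/3121 F=2048/1991 G=3072/2501] → run F
t=12: vr[C=2 D=4096/3121 G=3072/2501] → run G
t=13: vr[C=2 D=4096/3121 G=4096/2501] → run D
t=14: vr[C=2 G=4096/2501] → run G
t=15: vr[C=2 G=5120/2501] → run C
t=16: vr[C=3 G=5120/2501] → run G
t=17: vr[C=3] → run C
t=18: vr[C=4] → run C
t=19: vr[C=5] → run C
t=20: vr[C=6] → run C
t=21: vr[C=7] → run C
t=22: (idle)
t=23: (idle)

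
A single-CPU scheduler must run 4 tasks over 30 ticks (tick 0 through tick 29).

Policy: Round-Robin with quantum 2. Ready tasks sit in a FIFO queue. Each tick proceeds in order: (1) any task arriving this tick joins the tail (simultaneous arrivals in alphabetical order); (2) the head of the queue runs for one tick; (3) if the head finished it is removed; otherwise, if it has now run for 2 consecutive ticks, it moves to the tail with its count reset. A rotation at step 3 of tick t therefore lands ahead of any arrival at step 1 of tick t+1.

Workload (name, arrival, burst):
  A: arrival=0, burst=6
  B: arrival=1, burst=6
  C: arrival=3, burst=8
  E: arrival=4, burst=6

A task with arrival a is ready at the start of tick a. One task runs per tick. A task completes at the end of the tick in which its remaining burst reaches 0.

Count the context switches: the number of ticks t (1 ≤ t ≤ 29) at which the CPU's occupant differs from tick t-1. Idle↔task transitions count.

t=0: queue=[A] q_used=0 → run A
t=1: queue=[A,B] q_used=1 → run A
t=2: queue=[B,A] q_used=0 → run B
t=3: queue=[B,A,C] q_used=1 → run B
t=4: queue=[A,C,B,E] q_used=0 → run A
t=5: queue=[A,C,B,E] q_used=1 → run A
t=6: queue=[C,B,E,A] q_used=0 → run C
t=7: queue=[C,B,E,A] q_used=1 → run C
t=8: queue=[B,E,A,C] q_used=0 → run B
t=9: queue=[B,E,A,C] q_used=1 → run B
t=10: queue=[E,A,C,B] q_used=0 → run E
t=11: queue=[E,A,C,B] q_used=1 → run E
t=12: queue=[A,C,B,E] q_used=0 → run A
t=13: queue=[A,C,B,E] q_used=1 → run A
t=14: queue=[C,B,E] q_used=0 → run C
t=15: queue=[C,B,E] q_used=1 → run C
t=16: queue=[B,E,C] q_used=0 → run B
t=17: queue=[B,E,C] q_used=1 → run B
t=18: queue=[E,C] q_used=0 → run E
t=19: queue=[E,C] q_used=1 → run E
t=20: queue=[C,E] q_used=0 → run C
t=21: queue=[C,E] q_used=1 → run C
t=22: queue=[E,C] q_used=0 → run E
t=23: queue=[E,C] q_used=1 → run E
t=24: queue=[C] q_used=0 → run C
t=25: queue=[C] q_used=1 → run C
t=26: (idle)
t=27: (idle)
t=28: (idle)
t=29: (idle)

context switches = 13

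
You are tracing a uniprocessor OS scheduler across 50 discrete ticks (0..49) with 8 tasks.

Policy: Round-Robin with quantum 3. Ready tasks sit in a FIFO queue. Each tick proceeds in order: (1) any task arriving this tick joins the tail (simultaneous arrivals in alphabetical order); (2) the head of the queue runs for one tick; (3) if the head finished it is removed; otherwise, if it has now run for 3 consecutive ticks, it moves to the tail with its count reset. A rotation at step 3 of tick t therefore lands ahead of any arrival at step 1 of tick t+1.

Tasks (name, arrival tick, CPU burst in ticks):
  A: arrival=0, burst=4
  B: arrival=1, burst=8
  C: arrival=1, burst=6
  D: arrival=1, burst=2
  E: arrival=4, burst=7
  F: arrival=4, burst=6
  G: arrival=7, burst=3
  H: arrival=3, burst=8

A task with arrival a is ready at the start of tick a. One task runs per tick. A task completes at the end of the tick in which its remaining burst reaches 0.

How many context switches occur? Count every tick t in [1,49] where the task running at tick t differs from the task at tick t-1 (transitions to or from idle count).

context switches = 17

t=0: queue=[A] q_used=0 → run A
t=1: queue=[A,B,C,D] q_used=1 → run A
t=2: queue=[A,B,C,D] q_used=2 → run A
t=3: queue=[B,C,D,A,H] q_used=0 → run B
t=4: queue=[B,C,D,A,H,E,F] q_used=1 → run B
t=5: queue=[B,C,D,A,H,E,F] q_used=2 → run B
t=6: queue=[C,D,A,H,E,F,B] q_used=0 → run C
t=7: queue=[C,D,A,H,E,F,B,G] q_used=1 → run C
t=8: queue=[C,D,A,H,E,F,B,G] q_used=2 → run C
t=9: queue=[D,A,H,E,F,B,G,C] q_used=0 → run D
t=10: queue=[D,A,H,E,F,B,G,C] q_used=1 → run D
t=11: queue=[A,H,E,F,B,G,C] q_used=0 → run A
t=12: queue=[H,E,F,B,G,C] q_used=0 → run H
t=13: queue=[H,E,F,B,G,C] q_used=1 → run H
t=14: queue=[H,E,F,B,G,C] q_used=2 → run H
t=15: queue=[E,F,B,G,C,H] q_used=0 → run E
t=16: queue=[E,F,B,G,C,H] q_used=1 → run E
t=17: queue=[E,F,B,G,C,H] q_used=2 → run E
t=18: queue=[F,B,G,C,H,E] q_used=0 → run F
t=19: queue=[F,B,G,C,H,E] q_used=1 → run F
t=20: queue=[F,B,G,C,H,E] q_used=2 → run F
t=21: queue=[B,G,C,H,E,F] q_used=0 → run B
t=22: queue=[B,G,C,H,E,F] q_used=1 → run B
t=23: queue=[B,G,C,H,E,F] q_used=2 → run B
t=24: queue=[G,C,H,E,F,B] q_used=0 → run G
t=25: queue=[G,C,H,E,F,B] q_used=1 → run G
t=26: queue=[G,C,H,E,F,B] q_used=2 → run G
t=27: queue=[C,H,E,F,B] q_used=0 → run C
t=28: queue=[C,H,E,F,B] q_used=1 → run C
t=29: queue=[C,H,E,F,B] q_used=2 → run C
t=30: queue=[H,E,F,B] q_used=0 → run H
t=31: queue=[H,E,F,B] q_used=1 → run H
t=32: queue=[H,E,F,B] q_used=2 → run H
t=33: queue=[E,F,B,H] q_used=0 → run E
t=34: queue=[E,F,B,H] q_used=1 → run E
t=35: queue=[E,F,B,H] q_used=2 → run E
t=36: queue=[F,B,H,E] q_used=0 → run F
t=37: queue=[F,B,H,E] q_used=1 → run F
t=38: queue=[F,B,H,E] q_used=2 → run F
t=39: queue=[B,H,E] q_used=0 → run B
t=40: queue=[B,H,E] q_used=1 → run B
t=41: queue=[H,E] q_used=0 → run H
t=42: queue=[H,E] q_used=1 → run H
t=43: queue=[E] q_used=0 → run E
t=44: (idle)
t=45: (idle)
t=46: (idle)
t=47: (idle)
t=48: (idle)
t=49: (idle)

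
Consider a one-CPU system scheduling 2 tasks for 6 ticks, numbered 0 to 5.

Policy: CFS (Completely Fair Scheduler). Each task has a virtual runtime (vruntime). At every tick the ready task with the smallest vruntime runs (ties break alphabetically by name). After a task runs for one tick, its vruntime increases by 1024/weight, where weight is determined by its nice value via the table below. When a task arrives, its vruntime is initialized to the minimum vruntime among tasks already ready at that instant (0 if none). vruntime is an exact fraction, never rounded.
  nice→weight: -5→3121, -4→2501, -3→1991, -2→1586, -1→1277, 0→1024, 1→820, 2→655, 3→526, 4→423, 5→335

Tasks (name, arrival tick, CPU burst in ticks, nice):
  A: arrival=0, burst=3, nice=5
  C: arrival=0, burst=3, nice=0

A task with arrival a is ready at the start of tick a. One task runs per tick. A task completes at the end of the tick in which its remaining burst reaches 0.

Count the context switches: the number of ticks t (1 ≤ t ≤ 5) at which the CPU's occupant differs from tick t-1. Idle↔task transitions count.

t=0: vr[A=0 C=0] → run A
t=1: vr[A=1024/335 C=0] → run C
t=2: vr[A=1024/335 C=1] → run C
t=3: vr[A=1024/335 C=2] → run C
t=4: vr[A=1024/335] → run A
t=5: vr[A=2048/335] → run A

context switches = 2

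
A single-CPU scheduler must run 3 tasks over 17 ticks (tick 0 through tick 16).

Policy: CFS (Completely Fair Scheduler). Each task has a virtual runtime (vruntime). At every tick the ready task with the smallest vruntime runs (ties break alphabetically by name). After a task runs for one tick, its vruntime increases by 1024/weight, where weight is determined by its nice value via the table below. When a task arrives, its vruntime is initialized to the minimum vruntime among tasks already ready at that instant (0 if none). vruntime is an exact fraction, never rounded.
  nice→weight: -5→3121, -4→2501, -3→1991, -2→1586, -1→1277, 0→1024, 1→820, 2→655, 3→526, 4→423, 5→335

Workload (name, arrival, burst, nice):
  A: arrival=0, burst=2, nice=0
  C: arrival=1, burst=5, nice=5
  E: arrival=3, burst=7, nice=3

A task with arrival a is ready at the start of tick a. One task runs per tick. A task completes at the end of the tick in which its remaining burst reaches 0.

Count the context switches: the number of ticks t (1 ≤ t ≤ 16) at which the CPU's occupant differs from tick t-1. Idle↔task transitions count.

t=0: vr[A=0] → run A
t=1: vr[A=1 C=1] → run A
t=2: vr[C=1] → run C
t=3: vr[C=1359/335 E=1359/335] → run C
t=4: vr[C=2383/335 E=1359/335] → run E
t=5: vr[C=2383/335 E=528937/88105] → run E
t=6: vr[C=2383/335 E=700457/88105] → run C
t=7: vr[C=3407/335 E=700457/88105] → run E
t=8: vr[C=3407/335 E=871977/88105] → run E
t=9: vr[C=3407/335 E=1043497/88105] → run C
t=10: vr[C=4431/335 E=1043497/88105] → run E
t=11: vr[C=4431/335 E=1215017/88105] → run C
t=12: vr[E=1215017/88105] → run E
t=13: vr[E=1386537/88105] → run E
t=14: (idle)
t=15: (idle)
t=16: (idle)

context switches = 9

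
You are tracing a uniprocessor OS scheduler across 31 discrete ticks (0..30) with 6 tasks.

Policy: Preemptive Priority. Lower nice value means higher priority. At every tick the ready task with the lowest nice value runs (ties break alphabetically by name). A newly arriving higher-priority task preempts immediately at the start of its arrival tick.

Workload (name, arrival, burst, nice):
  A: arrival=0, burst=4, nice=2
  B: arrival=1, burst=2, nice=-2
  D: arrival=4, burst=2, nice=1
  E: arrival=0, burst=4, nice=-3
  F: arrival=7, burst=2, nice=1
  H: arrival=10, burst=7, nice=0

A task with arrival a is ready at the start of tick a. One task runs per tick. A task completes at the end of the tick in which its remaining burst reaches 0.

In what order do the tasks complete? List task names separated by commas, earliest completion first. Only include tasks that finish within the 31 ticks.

t=0: ready={A,E} → run E
t=1: ready={A,B,E} → run E
t=2: ready={A,B,E} → run E
t=3: ready={A,B,E} → run E
t=4: ready={A,B,D} → run B
t=5: ready={A,B,D} → run B
t=6: ready={A,D} → run D
t=7: ready={A,D,F} → run D
t=8: ready={A,F} → run F
t=9: ready={A,F} → run F
t=10: ready={A,H} → run H
t=11: ready={A,H} → run H
t=12: ready={A,H} → run H
t=13: ready={A,H} → run H
t=14: ready={A,H} → run H
t=15: ready={A,H} → run H
t=16: ready={A,H} → run H
t=17: ready={A} → run A
t=18: ready={A} → run A
t=19: ready={A} → run A
t=20: ready={A} → run A
t=21: (idle)
t=22: (idle)
t=23: (idle)
t=24: (idle)
t=25: (idle)
t=26: (idle)
t=27: (idle)
t=28: (idle)
t=29: (idle)
t=30: (idle)

completion order = E, B, D, F, H, A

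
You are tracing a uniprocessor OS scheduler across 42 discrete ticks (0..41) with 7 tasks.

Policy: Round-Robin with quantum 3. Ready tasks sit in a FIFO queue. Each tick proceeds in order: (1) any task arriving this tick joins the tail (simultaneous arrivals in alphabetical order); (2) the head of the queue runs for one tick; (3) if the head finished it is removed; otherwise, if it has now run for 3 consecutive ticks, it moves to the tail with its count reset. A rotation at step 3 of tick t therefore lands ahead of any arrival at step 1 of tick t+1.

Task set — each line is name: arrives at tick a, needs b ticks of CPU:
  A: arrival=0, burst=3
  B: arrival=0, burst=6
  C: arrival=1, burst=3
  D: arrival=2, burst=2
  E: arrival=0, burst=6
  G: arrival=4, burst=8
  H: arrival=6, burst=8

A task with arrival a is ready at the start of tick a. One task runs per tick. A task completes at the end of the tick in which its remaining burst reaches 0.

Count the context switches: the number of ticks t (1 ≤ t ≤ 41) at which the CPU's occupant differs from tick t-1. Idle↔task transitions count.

context switches = 13

t=0: queue=[A,B,E] q_used=0 → run A
t=1: queue=[A,B,E,C] q_used=1 → run A
t=2: queue=[A,B,E,C,D] q_used=2 → run A
t=3: queue=[B,E,C,D] q_used=0 → run B
t=4: queue=[B,E,C,D,G] q_used=1 → run B
t=5: queue=[B,E,C,D,G] q_used=2 → run B
t=6: queue=[E,C,D,G,B,H] q_used=0 → run E
t=7: queue=[E,C,D,G,B,H] q_used=1 → run E
t=8: queue=[E,C,D,G,B,H] q_used=2 → run E
t=9: queue=[C,D,G,B,H,E] q_used=0 → run C
t=10: queue=[C,D,G,B,H,E] q_used=1 → run C
t=11: queue=[C,D,G,B,H,E] q_used=2 → run C
t=12: queue=[D,G,B,H,E] q_used=0 → run D
t=13: queue=[D,G,B,H,E] q_used=1 → run D
t=14: queue=[G,B,H,E] q_used=0 → run G
t=15: queue=[G,B,H,E] q_used=1 → run G
t=16: queue=[G,B,H,E] q_used=2 → run G
t=17: queue=[B,H,E,G] q_used=0 → run B
t=18: queue=[B,H,E,G] q_used=1 → run B
t=19: queue=[B,H,E,G] q_used=2 → run B
t=20: queue=[H,E,G] q_used=0 → run H
t=21: queue=[H,E,G] q_used=1 → run H
t=22: queue=[H,E,G] q_used=2 → run H
t=23: queue=[E,G,H] q_used=0 → run E
t=24: queue=[E,G,H] q_used=1 → run E
t=25: queue=[E,G,H] q_used=2 → run E
t=26: queue=[G,H] q_used=0 → run G
t=27: queue=[G,H] q_used=1 → run G
t=28: queue=[G,H] q_used=2 → run G
t=29: queue=[H,G] q_used=0 → run H
t=30: queue=[H,G] q_used=1 → run H
t=31: queue=[H,G] q_used=2 → run H
t=32: queue=[G,H] q_used=0 → run G
t=33: queue=[G,H] q_used=1 → run G
t=34: queue=[H] q_used=0 → run H
t=35: queue=[H] q_used=1 → run H
t=36: (idle)
t=37: (idle)
t=38: (idle)
t=39: (idle)
t=40: (idle)
t=41: (idle)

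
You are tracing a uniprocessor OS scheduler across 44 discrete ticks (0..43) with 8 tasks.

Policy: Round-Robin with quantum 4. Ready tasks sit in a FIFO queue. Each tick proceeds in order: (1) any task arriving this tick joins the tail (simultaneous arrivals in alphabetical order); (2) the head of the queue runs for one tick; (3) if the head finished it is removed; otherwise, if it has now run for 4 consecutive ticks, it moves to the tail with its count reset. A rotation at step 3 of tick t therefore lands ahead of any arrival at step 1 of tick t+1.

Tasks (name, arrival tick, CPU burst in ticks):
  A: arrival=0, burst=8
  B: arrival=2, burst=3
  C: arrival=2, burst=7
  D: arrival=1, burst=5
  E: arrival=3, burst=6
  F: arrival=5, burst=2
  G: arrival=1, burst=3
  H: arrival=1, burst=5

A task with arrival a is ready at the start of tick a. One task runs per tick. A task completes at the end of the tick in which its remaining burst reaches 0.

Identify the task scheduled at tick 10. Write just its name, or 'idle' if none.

t=0: queue=[A] q_used=0 → run A
t=1: queue=[A,D,G,H] q_used=1 → run A
t=2: queue=[A,D,G,H,B,C] q_used=2 → run A
t=3: queue=[A,D,G,H,B,C,E] q_used=3 → run A
t=4: queue=[D,G,H,B,C,E,A] q_used=0 → run D
t=5: queue=[D,G,H,B,C,E,A,F] q_used=1 → run D
t=6: queue=[D,G,H,B,C,E,A,F] q_used=2 → run D
t=7: queue=[D,G,H,B,C,E,A,F] q_used=3 → run D
t=8: queue=[G,H,B,C,E,A,F,D] q_used=0 → run G
t=9: queue=[G,H,B,C,E,A,F,D] q_used=1 → run G
t=10: queue=[G,H,B,C,E,A,F,D] q_used=2 → run G
t=11: queue=[H,B,C,E,A,F,D] q_used=0 → run H
t=12: queue=[H,B,C,E,A,F,D] q_used=1 → run H
t=13: queue=[H,B,C,E,A,F,D] q_used=2 → run H
t=14: queue=[H,B,C,E,A,F,D] q_used=3 → run H
t=15: queue=[B,C,E,A,F,D,H] q_used=0 → run B
t=16: queue=[B,C,E,A,F,D,H] q_used=1 → run B
t=17: queue=[B,C,E,A,F,D,H] q_used=2 → run B
t=18: queue=[C,E,A,F,D,H] q_used=0 → run C
t=19: queue=[C,E,A,F,D,H] q_used=1 → run C
t=20: queue=[C,E,A,F,D,H] q_used=2 → run C
t=21: queue=[C,E,A,F,D,H] q_used=3 → run C
t=22: queue=[E,A,F,D,H,C] q_used=0 → run E
t=23: queue=[E,A,F,D,H,C] q_used=1 → run E
t=24: queue=[E,A,F,D,H,C] q_used=2 → run E
t=25: queue=[E,A,F,D,H,C] q_used=3 → run E
t=26: queue=[A,F,D,H,C,E] q_used=0 → run A
t=27: queue=[A,F,D,H,C,E] q_used=1 → run A
t=28: queue=[A,F,D,H,C,E] q_used=2 → run A
t=29: queue=[A,F,D,H,C,E] q_used=3 → run A
t=30: queue=[F,D,H,C,E] q_used=0 → run F
t=31: queue=[F,D,H,C,E] q_used=1 → run F
t=32: queue=[D,H,C,E] q_used=0 → run D
t=33: queue=[H,C,E] q_used=0 → run H
t=34: queue=[C,E] q_used=0 → run C
t=35: queue=[C,E] q_used=1 → run C
t=36: queue=[C,E] q_used=2 → run C
t=37: queue=[E] q_used=0 → run E
t=38: queue=[E] q_used=1 → run E
t=39: (idle)
t=40: (idle)
t=41: (idle)
t=42: (idle)
t=43: (idle)

running at tick 10 = G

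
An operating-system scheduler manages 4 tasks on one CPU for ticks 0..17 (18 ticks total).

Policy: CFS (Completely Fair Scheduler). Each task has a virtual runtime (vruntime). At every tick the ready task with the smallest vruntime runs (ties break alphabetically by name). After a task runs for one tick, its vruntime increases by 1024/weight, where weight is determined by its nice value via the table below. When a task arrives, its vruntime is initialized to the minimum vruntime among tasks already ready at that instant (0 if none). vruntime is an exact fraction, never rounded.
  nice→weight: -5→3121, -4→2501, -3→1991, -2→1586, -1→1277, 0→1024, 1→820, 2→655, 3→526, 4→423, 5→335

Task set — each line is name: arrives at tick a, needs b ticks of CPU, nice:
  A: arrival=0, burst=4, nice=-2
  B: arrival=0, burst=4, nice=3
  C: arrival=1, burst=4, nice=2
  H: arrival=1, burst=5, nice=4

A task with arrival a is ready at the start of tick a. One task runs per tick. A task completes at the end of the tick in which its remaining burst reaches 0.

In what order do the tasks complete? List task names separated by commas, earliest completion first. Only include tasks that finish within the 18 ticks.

completion order = A, C, B, H

t=0: vr[A=0 B=0] → run A
t=1: vr[A=512/793 B=0 C=0 H=0] → run B
t=2: vr[A=512/793 B=512/263 C=0 H=0] → run C
t=3: vr[A=512/793 B=512/263 C=1024/655 H=0] → run H
t=4: vr[A=512/793 B=512/263 C=1024/655 H=1024/423] → run A
t=5: vr[A=1024/793 B=512/263 C=1024/655 H=1024/423] → run A
t=6: vr[A=1536/793 B=512/263 C=1024/655 H=1024/423] → run C
t=7: vr[A=1536/793 B=512/263 C=2048/655 H=1024/423] → run A
t=8: vr[B=512/263 C=2048/655 H=1024/423] → run B
t=9: vr[B=1024/263 C=2048/655 H=1024/423] → run H
t=10: vr[B=1024/263 C=2048/655 H=2048/423] → run C
t=11: vr[B=1024/263 C=3072/655 H=2048/423] → run B
t=12: vr[B=1536/263 C=3072/655 H=2048/423] → run C
t=13: vr[B=1536/263 H=2048/423] → run H
t=14: vr[B=1536/263 H=1024/141] → run B
t=15: vr[H=1024/141] → run H
t=16: vr[H=4096/423] → run H
t=17: (idle)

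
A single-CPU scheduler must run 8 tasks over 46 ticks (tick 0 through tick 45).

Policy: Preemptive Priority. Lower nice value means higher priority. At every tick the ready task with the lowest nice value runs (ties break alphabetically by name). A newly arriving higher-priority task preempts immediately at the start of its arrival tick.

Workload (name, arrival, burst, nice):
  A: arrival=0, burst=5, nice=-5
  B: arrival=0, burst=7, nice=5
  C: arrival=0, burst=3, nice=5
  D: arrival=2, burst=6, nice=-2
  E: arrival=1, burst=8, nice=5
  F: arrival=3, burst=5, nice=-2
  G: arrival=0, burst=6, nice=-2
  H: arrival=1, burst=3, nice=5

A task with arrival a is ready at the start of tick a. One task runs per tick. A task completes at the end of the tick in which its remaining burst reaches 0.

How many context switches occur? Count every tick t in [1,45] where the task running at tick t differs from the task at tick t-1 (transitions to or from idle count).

context switches = 8

t=0: ready={A,B,C,G} → run A
t=1: ready={A,B,C,E,G,H} → run A
t=2: ready={A,B,C,D,E,G,H} → run A
t=3: ready={A,B,C,D,E,F,G,H} → run A
t=4: ready={A,B,C,D,E,F,G,H} → run A
t=5: ready={B,C,D,E,F,G,H} → run D
t=6: ready={B,C,D,E,F,G,H} → run D
t=7: ready={B,C,D,E,F,G,H} → run D
t=8: ready={B,C,D,E,F,G,H} → run D
t=9: ready={B,C,D,E,F,G,H} → run D
t=10: ready={B,C,D,E,F,G,H} → run D
t=11: ready={B,C,E,F,G,H} → run F
t=12: ready={B,C,E,F,G,H} → run F
t=13: ready={B,C,E,F,G,H} → run F
t=14: ready={B,C,E,F,G,H} → run F
t=15: ready={B,C,E,F,G,H} → run F
t=16: ready={B,C,E,G,H} → run G
t=17: ready={B,C,E,G,H} → run G
t=18: ready={B,C,E,G,H} → run G
t=19: ready={B,C,E,G,H} → run G
t=20: ready={B,C,E,G,H} → run G
t=21: ready={B,C,E,G,H} → run G
t=22: ready={B,C,E,H} → run B
t=23: ready={B,C,E,H} → run B
t=24: ready={B,C,E,H} → run B
t=25: ready={B,C,E,H} → run B
t=26: ready={B,C,E,H} → run B
t=27: ready={B,C,E,H} → run B
t=28: ready={B,C,E,H} → run B
t=29: ready={C,E,H} → run C
t=30: ready={C,E,H} → run C
t=31: ready={C,E,H} → run C
t=32: ready={E,H} → run E
t=33: ready={E,H} → run E
t=34: ready={E,H} → run E
t=35: ready={E,H} → run E
t=36: ready={E,H} → run E
t=37: ready={E,H} → run E
t=38: ready={E,H} → run E
t=39: ready={E,H} → run E
t=40: ready={H} → run H
t=41: ready={H} → run H
t=42: ready={H} → run H
t=43: (idle)
t=44: (idle)
t=45: (idle)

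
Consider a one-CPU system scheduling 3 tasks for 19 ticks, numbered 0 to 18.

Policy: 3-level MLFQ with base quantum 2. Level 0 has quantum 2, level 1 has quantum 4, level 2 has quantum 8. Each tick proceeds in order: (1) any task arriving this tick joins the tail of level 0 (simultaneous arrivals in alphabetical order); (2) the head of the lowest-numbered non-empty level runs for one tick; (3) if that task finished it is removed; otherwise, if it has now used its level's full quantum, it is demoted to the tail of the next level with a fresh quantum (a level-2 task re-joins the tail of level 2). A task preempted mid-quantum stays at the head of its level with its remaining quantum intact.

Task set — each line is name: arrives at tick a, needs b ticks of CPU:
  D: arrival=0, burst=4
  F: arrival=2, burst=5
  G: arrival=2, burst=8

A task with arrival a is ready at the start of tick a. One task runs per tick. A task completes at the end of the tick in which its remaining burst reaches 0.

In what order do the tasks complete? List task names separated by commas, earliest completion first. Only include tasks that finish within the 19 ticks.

t=0: L0/L1/L2 = D/-/- → run D
t=1: L0/L1/L2 = D/-/- → run D
t=2: L0/L1/L2 = FG/D/- → run F
t=3: L0/L1/L2 = FG/D/- → run F
t=4: L0/L1/L2 = G/DF/- → run G
t=5: L0/L1/L2 = G/DF/- → run G
t=6: L0/L1/L2 = -/DFG/- → run D
t=7: L0/L1/L2 = -/DFG/- → run D
t=8: L0/L1/L2 = -/FG/- → run F
t=9: L0/L1/L2 = -/FG/- → run F
t=10: L0/L1/L2 = -/FG/- → run F
t=11: L0/L1/L2 = -/G/- → run G
t=12: L0/L1/L2 = -/G/- → run G
t=13: L0/L1/L2 = -/G/- → run G
t=14: L0/L1/L2 = -/G/- → run G
t=15: L0/L1/L2 = -/-/G → run G
t=16: L0/L1/L2 = -/-/G → run G
t=17: (idle)
t=18: (idle)

completion order = D, F, G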